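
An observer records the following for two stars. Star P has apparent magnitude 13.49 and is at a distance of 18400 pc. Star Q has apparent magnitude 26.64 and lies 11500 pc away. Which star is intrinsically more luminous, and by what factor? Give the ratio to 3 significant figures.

Star P: M = m − 5 log₁₀ d + 5 = 13.49 − 5·4.2648 + 5 = -2.834
Star Q: M = m − 5 log₁₀ d + 5 = 26.64 − 5·4.0607 + 5 = 11.337
ΔM = M_P − M_Q = -2.834 − (11.337) = -14.171; smaller M is more luminous → Star P.
L ratio = 10^(0.4 |ΔM|) = 10^5.668 = 465800

Star P is more luminous, by a factor of 466000.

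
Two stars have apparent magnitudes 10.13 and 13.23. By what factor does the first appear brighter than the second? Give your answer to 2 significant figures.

17

Magnitude difference = -3.10
Flux ratio = 10^(−0.4 Δm) = 10^(−0.4 × -3.10) = 10^1.240 = 17.38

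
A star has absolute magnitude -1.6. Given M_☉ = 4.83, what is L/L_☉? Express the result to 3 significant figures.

M − M_☉ = -1.6 − 4.83 = -6.430
L/L_☉ = 10^(−0.4 (M − M_☉)) = 10^2.572 = 373.3

L/L_☉ ≈ 373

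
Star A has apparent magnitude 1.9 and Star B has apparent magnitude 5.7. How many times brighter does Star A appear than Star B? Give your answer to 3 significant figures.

Magnitude difference = -3.8
Flux ratio = 10^(−0.4 Δm) = 10^(−0.4 × -3.8) = 10^1.520 = 33.11

33.1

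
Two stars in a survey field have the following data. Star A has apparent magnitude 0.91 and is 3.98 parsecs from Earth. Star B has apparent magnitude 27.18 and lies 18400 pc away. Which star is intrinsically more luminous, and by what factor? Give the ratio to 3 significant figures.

Star A is more luminous, by a factor of 1510.

Star A: M = m − 5 log₁₀ d + 5 = 0.91 − 5·0.5999 + 5 = 2.911
Star B: M = m − 5 log₁₀ d + 5 = 27.18 − 5·4.2648 + 5 = 10.856
ΔM = M_A − M_B = 2.911 − (10.856) = -7.945; smaller M is more luminous → Star A.
L ratio = 10^(0.4 |ΔM|) = 10^3.178 = 1507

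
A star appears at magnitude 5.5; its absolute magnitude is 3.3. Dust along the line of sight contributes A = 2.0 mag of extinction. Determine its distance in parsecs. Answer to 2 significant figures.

m − M = 5 log₁₀(d/10 pc) + A  ⇒  5.5 − (3.3) − 2.0 = 5 log₁₀(d/10)
0.200 = 5 log₁₀(d/10)
log₁₀ d = (m − M − A)/5 + 1 = 1.0400
d = 10^1.0400 = 10.96 pc

d ≈ 11 pc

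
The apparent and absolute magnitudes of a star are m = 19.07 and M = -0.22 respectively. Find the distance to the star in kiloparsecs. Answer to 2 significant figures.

d ≈ 72 kpc

μ = m − M = 19.290
m − M = 5 log₁₀ d − 5
log₁₀ d = (m − M)/5 + 1 = 4.8580
d = 10^4.8580 = 72110 pc
= 72.11 kpc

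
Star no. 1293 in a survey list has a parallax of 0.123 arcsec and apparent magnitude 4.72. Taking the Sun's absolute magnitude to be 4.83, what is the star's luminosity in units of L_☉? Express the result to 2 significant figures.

L/L_☉ ≈ 0.73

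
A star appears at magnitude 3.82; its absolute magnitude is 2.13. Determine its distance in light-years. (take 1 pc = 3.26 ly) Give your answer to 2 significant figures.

d ≈ 71 ly

Distance modulus: m − M = 3.82 − (2.13) = 1.690
m − M = 5 log₁₀ d − 5
log₁₀ d = (m − M)/5 + 1 = 1.3380
d = 10^1.3380 = 21.78 pc
= 70.99 ly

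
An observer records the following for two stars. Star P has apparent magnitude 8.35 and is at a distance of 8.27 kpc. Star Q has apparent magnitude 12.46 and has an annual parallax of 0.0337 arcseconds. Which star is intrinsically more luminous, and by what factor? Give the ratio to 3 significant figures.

Star P is more luminous, by a factor of 3.42×10^6.

Star P: d = 8.27 kpc = 8270 pc
Star P: M = m − 5 log₁₀ d + 5 = 8.35 − 5·3.9175 + 5 = -6.238
Star Q: d = 1/p = 1/0.0337″ = 29.67 pc
Star Q: M = m − 5 log₁₀ d + 5 = 12.46 − 5·1.4724 + 5 = 10.098
ΔM = M_P − M_Q = -6.238 − (10.098) = -16.336; smaller M is more luminous → Star P.
L ratio = 10^(0.4 |ΔM|) = 10^6.534 = 3.422×10^6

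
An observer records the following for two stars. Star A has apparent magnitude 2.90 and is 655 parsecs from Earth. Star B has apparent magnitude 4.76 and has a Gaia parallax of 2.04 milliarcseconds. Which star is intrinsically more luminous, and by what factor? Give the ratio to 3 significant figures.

Star A is more luminous, by a factor of 9.90.

Star A: M = m − 5 log₁₀ d + 5 = 2.90 − 5·2.8162 + 5 = -6.181
Star B: p = 2.04 mas = 2.04×10^-3″ → d = 1/p = 490.2 pc
Star B: M = m − 5 log₁₀ d + 5 = 4.76 − 5·2.6904 + 5 = -3.692
ΔM = M_A − M_B = -6.181 − (-3.692) = -2.489; smaller M is more luminous → Star A.
L ratio = 10^(0.4 |ΔM|) = 10^0.996 = 9.902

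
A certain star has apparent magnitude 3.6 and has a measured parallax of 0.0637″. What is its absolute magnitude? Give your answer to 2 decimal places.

d = 1/p = 1/0.0637″ = 15.70 pc
5 log₁₀(d/10 pc) = 5 log₁₀(15.70) − 5 = 0.979
M = m − 5 log₁₀(d/10) = 3.6 − 0.979 = 2.621

M ≈ 2.62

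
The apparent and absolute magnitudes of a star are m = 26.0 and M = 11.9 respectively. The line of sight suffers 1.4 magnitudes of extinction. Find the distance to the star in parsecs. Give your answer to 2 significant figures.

d ≈ 3500 pc

m − M = 5 log₁₀(d/10 pc) + A  ⇒  26.0 − (11.9) − 1.4 = 5 log₁₀(d/10)
12.700 = 5 log₁₀(d/10)
log₁₀ d = (m − M − A)/5 + 1 = 3.5400
d = 10^3.5400 = 3467 pc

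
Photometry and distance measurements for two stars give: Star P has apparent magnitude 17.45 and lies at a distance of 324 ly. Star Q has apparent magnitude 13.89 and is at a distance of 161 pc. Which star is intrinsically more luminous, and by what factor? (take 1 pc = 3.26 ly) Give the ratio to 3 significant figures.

Star Q is more luminous, by a factor of 69.7.

Star P: d = 324 ly / 3.26 = 99.39 pc
Star P: M = m − 5 log₁₀ d + 5 = 17.45 − 5·1.9973 + 5 = 12.463
Star Q: M = m − 5 log₁₀ d + 5 = 13.89 − 5·2.2068 + 5 = 7.856
ΔM = M_P − M_Q = 12.463 − (7.856) = 4.607; smaller M is more luminous → Star Q.
L ratio = 10^(0.4 |ΔM|) = 10^1.843 = 69.66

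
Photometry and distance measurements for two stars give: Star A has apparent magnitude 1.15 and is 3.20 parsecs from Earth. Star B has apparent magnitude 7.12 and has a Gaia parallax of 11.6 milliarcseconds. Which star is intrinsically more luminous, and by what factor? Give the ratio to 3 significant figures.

Star A: M = m − 5 log₁₀ d + 5 = 1.15 − 5·0.5051 + 5 = 3.624
Star B: p = 11.6 mas = 0.0116″ → d = 1/p = 86.21 pc
Star B: M = m − 5 log₁₀ d + 5 = 7.12 − 5·1.9355 + 5 = 2.442
ΔM = M_A − M_B = 3.624 − (2.442) = 1.182; smaller M is more luminous → Star B.
L ratio = 10^(0.4 |ΔM|) = 10^0.473 = 2.970

Star B is more luminous, by a factor of 2.97.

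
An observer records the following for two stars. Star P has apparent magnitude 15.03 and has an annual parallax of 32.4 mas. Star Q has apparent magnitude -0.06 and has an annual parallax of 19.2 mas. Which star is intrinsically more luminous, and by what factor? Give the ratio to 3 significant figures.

Star Q is more luminous, by a factor of 3.09×10^6.

Star P: p = 32.4 mas = 0.0324″ → d = 1/p = 30.86 pc
Star P: M = m − 5 log₁₀ d + 5 = 15.03 − 5·1.4895 + 5 = 12.583
Star Q: p = 19.2 mas = 0.0192″ → d = 1/p = 52.08 pc
Star Q: M = m − 5 log₁₀ d + 5 = -0.06 − 5·1.7167 + 5 = -3.643
ΔM = M_P − M_Q = 12.583 − (-3.643) = 16.226; smaller M is more luminous → Star Q.
L ratio = 10^(0.4 |ΔM|) = 10^6.490 = 3.094×10^6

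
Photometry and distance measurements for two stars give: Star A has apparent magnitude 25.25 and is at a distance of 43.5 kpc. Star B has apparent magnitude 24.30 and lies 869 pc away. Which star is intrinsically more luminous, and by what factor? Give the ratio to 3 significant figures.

Star A: d = 43.5 kpc = 43500 pc
Star A: M = m − 5 log₁₀ d + 5 = 25.25 − 5·4.6385 + 5 = 7.058
Star B: M = m − 5 log₁₀ d + 5 = 24.30 − 5·2.9390 + 5 = 14.605
ΔM = M_A − M_B = 7.058 − (14.605) = -7.547; smaller M is more luminous → Star A.
L ratio = 10^(0.4 |ΔM|) = 10^3.019 = 1045

Star A is more luminous, by a factor of 1040.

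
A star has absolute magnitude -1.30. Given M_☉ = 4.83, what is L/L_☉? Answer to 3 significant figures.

L/L_☉ ≈ 283

M − M_☉ = -1.30 − 4.83 = -6.130
L/L_☉ = 10^(−0.4 (M − M_☉)) = 10^2.452 = 283.1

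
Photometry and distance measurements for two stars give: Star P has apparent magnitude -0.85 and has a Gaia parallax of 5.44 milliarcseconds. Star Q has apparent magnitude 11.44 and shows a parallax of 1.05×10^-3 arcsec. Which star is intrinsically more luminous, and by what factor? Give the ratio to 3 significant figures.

Star P: p = 5.44 mas = 5.44×10^-3″ → d = 1/p = 183.8 pc
Star P: M = m − 5 log₁₀ d + 5 = -0.85 − 5·2.2644 + 5 = -7.172
Star Q: d = 1/p = 1/1.05×10^-3″ = 952.4 pc
Star Q: M = m − 5 log₁₀ d + 5 = 11.44 − 5·2.9788 + 5 = 1.546
ΔM = M_P − M_Q = -7.172 − (1.546) = -8.718; smaller M is more luminous → Star P.
L ratio = 10^(0.4 |ΔM|) = 10^3.487 = 3070

Star P is more luminous, by a factor of 3070.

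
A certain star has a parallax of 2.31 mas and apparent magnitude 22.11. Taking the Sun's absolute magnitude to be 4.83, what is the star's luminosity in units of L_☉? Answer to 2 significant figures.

d = 1/p = 1000/2.31 mas = 432.9 pc
M = m − 5 log₁₀ d + 5 = 22.11 − 5·2.6364 + 5 = 13.928
M − M_☉ = 13.928 − 4.83 = 9.098
L/L_☉ = 10^(−0.4 × 9.098) = 2.295×10^-4

L/L_☉ ≈ 2.3×10^-4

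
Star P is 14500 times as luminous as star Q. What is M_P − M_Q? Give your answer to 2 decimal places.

M_P − M_Q ≈ -10.40

Pogson: ΔM = −2.5 log₁₀(ratio) = −2.5 log₁₀(14500) = −2.5 × 4.1614 = -10.403
Star P is brighter, so it has the smaller magnitude: the difference is negative.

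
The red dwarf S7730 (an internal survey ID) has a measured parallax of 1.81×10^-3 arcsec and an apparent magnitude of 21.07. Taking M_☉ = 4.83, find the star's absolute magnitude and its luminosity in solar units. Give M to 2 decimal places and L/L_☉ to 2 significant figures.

M ≈ 12.36; L/L_☉ ≈ 9.7×10^-4

d = 1/p = 1/1.81×10^-3″ = 552.5 pc
M = m − 5 log₁₀ d + 5 = 21.07 − 5·2.7423 + 5 = 12.358
M − M_☉ = 12.358 − 4.83 = 7.528
L/L_☉ = 10^(−0.4 × 7.528) = 9.742×10^-4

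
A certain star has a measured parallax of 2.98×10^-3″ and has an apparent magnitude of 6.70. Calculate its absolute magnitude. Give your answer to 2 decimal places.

d = 1/p = 1/2.98×10^-3″ = 335.6 pc
5 log₁₀(d/10 pc) = 5 log₁₀(335.6) − 5 = 7.629
M = m − 5 log₁₀(d/10) = 6.70 − 7.629 = -0.929

M ≈ -0.93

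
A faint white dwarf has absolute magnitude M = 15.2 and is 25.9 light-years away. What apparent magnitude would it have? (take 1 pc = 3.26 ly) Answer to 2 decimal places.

m ≈ 14.70

d = 25.9 ly / 3.26 = 7.945 pc
m = M + 5 log₁₀ d − 5 = 15.2 + 5·0.9001 − 5 = 14.700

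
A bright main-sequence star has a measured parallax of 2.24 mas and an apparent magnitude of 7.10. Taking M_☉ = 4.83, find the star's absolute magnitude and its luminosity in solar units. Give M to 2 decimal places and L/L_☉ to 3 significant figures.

M ≈ -1.15; L/L_☉ ≈ 246

d = 1/p = 1000/2.24 mas = 446.4 pc
M = m − 5 log₁₀ d + 5 = 7.10 − 5·2.6498 + 5 = -1.149
M − M_☉ = -1.149 − 4.83 = -5.979
L/L_☉ = 10^(−0.4 × -5.979) = 246.3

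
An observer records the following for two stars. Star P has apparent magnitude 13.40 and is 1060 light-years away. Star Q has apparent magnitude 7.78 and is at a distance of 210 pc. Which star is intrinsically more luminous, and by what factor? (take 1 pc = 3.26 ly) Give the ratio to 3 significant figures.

Star Q is more luminous, by a factor of 73.8.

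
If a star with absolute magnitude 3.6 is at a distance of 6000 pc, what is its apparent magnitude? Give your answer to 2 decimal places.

m ≈ 17.49

m = M + 5 log₁₀ d − 5 = 3.6 + 5·3.7782 − 5 = 17.491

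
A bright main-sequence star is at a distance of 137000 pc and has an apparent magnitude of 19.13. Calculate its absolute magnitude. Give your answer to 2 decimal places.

5 log₁₀(d/10 pc) = 5 log₁₀(137000) − 5 = 20.684
M = m − 5 log₁₀(d/10) = 19.13 − 20.684 = -1.554

M ≈ -1.55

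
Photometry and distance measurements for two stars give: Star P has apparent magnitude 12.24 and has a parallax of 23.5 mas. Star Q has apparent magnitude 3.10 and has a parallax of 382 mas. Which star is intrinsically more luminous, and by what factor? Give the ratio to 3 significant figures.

Star Q is more luminous, by a factor of 17.1.

Star P: p = 23.5 mas = 0.0235″ → d = 1/p = 42.55 pc
Star P: M = m − 5 log₁₀ d + 5 = 12.24 − 5·1.6289 + 5 = 9.095
Star Q: p = 382 mas = 0.382″ → d = 1/p = 2.618 pc
Star Q: M = m − 5 log₁₀ d + 5 = 3.10 − 5·0.4179 + 5 = 6.010
ΔM = M_P − M_Q = 9.095 − (6.010) = 3.085; smaller M is more luminous → Star Q.
L ratio = 10^(0.4 |ΔM|) = 10^1.234 = 17.14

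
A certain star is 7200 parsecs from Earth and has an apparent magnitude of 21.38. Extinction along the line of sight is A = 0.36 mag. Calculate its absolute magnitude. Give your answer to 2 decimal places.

M ≈ 6.73

5 log₁₀(d/10 pc) = 5 log₁₀(7200) − 5 = 14.287
M = m − 5 log₁₀(d/10) − A = 21.38 − 14.287 − 0.36 = 6.733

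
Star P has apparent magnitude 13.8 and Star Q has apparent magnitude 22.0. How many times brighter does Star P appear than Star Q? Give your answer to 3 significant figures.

Δm = 13.8 − (22.0) = -8.2
Flux ratio = 10^(−0.4 Δm) = 10^(−0.4 × -8.2) = 10^3.280 = 1905

1910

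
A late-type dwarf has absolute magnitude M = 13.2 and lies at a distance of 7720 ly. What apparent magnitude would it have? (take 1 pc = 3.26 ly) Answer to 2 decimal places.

m ≈ 25.07

d = 7720 ly / 3.26 = 2368 pc
m = M + 5 log₁₀ d − 5 = 13.2 + 5·3.3744 − 5 = 25.072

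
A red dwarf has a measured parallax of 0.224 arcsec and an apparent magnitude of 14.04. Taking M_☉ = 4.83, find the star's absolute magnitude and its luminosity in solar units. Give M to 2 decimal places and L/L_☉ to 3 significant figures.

M ≈ 15.79; L/L_☉ ≈ 4.13×10^-5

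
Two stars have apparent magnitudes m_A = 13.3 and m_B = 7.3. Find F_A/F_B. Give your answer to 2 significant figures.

F_A/F_B ≈ 4.0×10^-3

Magnitude difference = 6.0
Flux ratio = 10^(−0.4 Δm) = 10^(−0.4 × 6.0) = 10^-2.400 = 3.981×10^-3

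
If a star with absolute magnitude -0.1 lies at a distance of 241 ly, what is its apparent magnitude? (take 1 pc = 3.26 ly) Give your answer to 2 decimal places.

m ≈ 4.24

d = 241 ly / 3.26 = 73.93 pc
m = M + 5 log₁₀ d − 5 = -0.1 + 5·1.8688 − 5 = 4.244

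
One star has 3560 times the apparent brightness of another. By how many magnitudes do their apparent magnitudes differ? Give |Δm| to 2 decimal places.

Pogson: Δm = −2.5 log₁₀(ratio) = −2.5 log₁₀(3560) = −2.5 × 3.5514 = -8.879

|Δm| ≈ 8.88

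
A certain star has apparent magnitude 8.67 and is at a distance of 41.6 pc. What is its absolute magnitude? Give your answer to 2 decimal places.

M ≈ 5.57

5 log₁₀(d/10 pc) = 5 log₁₀(41.60) − 5 = 3.095
M = m − 5 log₁₀(d/10) = 8.67 − 3.095 = 5.575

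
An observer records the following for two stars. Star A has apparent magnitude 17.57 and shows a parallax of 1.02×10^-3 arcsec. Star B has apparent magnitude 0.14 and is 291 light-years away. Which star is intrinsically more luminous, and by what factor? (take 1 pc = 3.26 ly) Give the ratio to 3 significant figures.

Star B is more luminous, by a factor of 77700.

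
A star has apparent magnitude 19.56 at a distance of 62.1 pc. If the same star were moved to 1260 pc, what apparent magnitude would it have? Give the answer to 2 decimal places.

Flux ∝ 1/d², so Δm = 5 log₁₀(d₂/d₁) = 5 log₁₀(1260/62.1) = 6.536
m₂ = m₁ + Δm = 19.56 + (6.536) = 26.096

m ≈ 26.10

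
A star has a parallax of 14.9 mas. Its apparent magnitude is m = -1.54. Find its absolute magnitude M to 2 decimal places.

p = 14.9 mas = 0.0149″ → d = 1/p = 67.11 pc
5 log₁₀(d/10 pc) = 5 log₁₀(67.11) − 5 = 4.134
M = m − 5 log₁₀(d/10) = -1.54 − 4.134 = -5.674

M ≈ -5.67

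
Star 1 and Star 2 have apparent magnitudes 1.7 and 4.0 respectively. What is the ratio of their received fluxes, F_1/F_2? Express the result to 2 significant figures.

F_1/F_2 ≈ 8.3

Magnitude difference = -2.3
Flux ratio = 10^(−0.4 Δm) = 10^(−0.4 × -2.3) = 10^0.920 = 8.318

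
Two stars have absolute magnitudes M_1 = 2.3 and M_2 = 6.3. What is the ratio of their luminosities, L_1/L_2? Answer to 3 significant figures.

L_1/L_2 ≈ 39.8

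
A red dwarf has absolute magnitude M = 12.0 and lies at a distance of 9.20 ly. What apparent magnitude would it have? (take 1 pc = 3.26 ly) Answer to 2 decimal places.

d = 9.20 ly / 3.26 = 2.822 pc
m = M + 5 log₁₀ d − 5 = 12.0 + 5·0.4506 − 5 = 9.253

m ≈ 9.25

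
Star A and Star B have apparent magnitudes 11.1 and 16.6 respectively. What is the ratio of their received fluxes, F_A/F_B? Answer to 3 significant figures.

Magnitude difference = -5.5
Flux ratio = 10^(−0.4 Δm) = 10^(−0.4 × -5.5) = 10^2.200 = 158.5

F_A/F_B ≈ 158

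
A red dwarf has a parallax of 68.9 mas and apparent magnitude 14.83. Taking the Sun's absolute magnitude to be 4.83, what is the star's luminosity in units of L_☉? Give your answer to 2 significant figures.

d = 1/p = 1000/68.9 mas = 14.51 pc
M = m − 5 log₁₀ d + 5 = 14.83 − 5·1.1618 + 5 = 14.021
M − M_☉ = 14.021 − 4.83 = 9.191
L/L_☉ = 10^(−0.4 × 9.191) = 2.107×10^-4

L/L_☉ ≈ 2.1×10^-4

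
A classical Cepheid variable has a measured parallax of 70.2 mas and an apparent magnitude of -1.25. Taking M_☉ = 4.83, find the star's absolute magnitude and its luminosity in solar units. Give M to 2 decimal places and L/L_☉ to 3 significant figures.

M ≈ -2.02; L/L_☉ ≈ 549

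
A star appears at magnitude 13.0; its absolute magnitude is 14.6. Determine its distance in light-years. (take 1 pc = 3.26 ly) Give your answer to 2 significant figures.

d ≈ 16 ly

μ = m − M = -1.600
m − M = 5 log₁₀ d − 5
log₁₀ d = (m − M)/5 + 1 = 0.6800
d = 10^0.6800 = 4.786 pc
= 15.60 ly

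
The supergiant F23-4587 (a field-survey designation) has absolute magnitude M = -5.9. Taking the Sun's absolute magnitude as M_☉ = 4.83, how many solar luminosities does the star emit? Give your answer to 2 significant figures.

L/L_☉ ≈ 20000

M − M_☉ = -5.9 − 4.83 = -10.730
L/L_☉ = 10^(−0.4 (M − M_☉)) = 10^4.292 = 19590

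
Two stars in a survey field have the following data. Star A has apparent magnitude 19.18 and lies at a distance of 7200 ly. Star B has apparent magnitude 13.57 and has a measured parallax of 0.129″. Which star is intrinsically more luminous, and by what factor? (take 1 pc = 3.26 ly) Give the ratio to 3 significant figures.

Star A is more luminous, by a factor of 463.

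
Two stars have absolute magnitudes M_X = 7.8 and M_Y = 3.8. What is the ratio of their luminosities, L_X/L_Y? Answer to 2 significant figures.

L_X/L_Y ≈ 0.025

ΔM = M_X − M_Y = 4.0
L_X/L_Y = 10^(−0.4 ΔM) = 10^-1.600 = 0.02512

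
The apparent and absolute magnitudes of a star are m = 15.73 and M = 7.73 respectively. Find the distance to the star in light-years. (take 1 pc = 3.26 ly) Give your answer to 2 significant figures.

d ≈ 1300 ly

Distance modulus: m − M = 15.73 − (7.73) = 8.000
m − M = 5 log₁₀ d − 5
log₁₀ d = (m − M)/5 + 1 = 2.6000
d = 10^2.6000 = 398.1 pc
= 1298 ly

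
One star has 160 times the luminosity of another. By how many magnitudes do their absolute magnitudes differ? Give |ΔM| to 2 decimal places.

|ΔM| ≈ 5.51

Pogson: ΔM = −2.5 log₁₀(ratio) = −2.5 log₁₀(160) = −2.5 × 2.2041 = -5.510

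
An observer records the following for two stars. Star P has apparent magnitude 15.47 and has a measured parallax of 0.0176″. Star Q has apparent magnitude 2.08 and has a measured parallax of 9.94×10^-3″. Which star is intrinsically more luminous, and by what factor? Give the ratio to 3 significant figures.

Star Q is more luminous, by a factor of 712000.

Star P: d = 1/p = 1/0.0176″ = 56.82 pc
Star P: M = m − 5 log₁₀ d + 5 = 15.47 − 5·1.7545 + 5 = 11.698
Star Q: d = 1/p = 1/9.94×10^-3″ = 100.6 pc
Star Q: M = m − 5 log₁₀ d + 5 = 2.08 − 5·2.0026 + 5 = -2.933
ΔM = M_P − M_Q = 11.698 − (-2.933) = 14.631; smaller M is more luminous → Star Q.
L ratio = 10^(0.4 |ΔM|) = 10^5.852 = 711600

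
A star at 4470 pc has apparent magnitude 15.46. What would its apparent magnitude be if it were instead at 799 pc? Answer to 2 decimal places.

m ≈ 11.72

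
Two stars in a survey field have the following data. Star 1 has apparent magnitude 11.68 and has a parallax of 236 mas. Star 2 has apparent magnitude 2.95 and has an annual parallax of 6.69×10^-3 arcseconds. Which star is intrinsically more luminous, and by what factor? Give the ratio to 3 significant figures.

Star 1: p = 236 mas = 0.236″ → d = 1/p = 4.237 pc
Star 1: M = m − 5 log₁₀ d + 5 = 11.68 − 5·0.6271 + 5 = 13.545
Star 2: d = 1/p = 1/6.69×10^-3″ = 149.5 pc
Star 2: M = m − 5 log₁₀ d + 5 = 2.95 − 5·2.1746 + 5 = -2.923
ΔM = M_1 − M_2 = 13.545 − (-2.923) = 16.467; smaller M is more luminous → Star 2.
L ratio = 10^(0.4 |ΔM|) = 10^6.587 = 3.863×10^6

Star 2 is more luminous, by a factor of 3.86×10^6.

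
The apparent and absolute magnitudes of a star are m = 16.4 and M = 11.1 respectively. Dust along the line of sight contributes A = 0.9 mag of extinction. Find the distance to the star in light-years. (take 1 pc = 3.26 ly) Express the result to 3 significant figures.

d ≈ 247 ly

m − M = 5 log₁₀(d/10 pc) + A  ⇒  16.4 − (11.1) − 0.9 = 5 log₁₀(d/10)
4.400 = 5 log₁₀(d/10)
log₁₀ d = (m − M − A)/5 + 1 = 1.8800
d = 10^1.8800 = 75.86 pc
= 247.3 ly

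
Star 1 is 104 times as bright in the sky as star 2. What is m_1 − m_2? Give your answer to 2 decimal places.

Pogson: Δm = −2.5 log₁₀(ratio) = −2.5 log₁₀(104) = −2.5 × 2.0170 = -5.043
Star 1 is brighter, so it has the smaller magnitude: the difference is negative.

m_1 − m_2 ≈ -5.04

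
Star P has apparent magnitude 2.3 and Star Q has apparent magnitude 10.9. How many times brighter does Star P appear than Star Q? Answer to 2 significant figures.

Magnitude difference = -8.6
Flux ratio = 10^(−0.4 Δm) = 10^(−0.4 × -8.6) = 10^3.440 = 2754

2800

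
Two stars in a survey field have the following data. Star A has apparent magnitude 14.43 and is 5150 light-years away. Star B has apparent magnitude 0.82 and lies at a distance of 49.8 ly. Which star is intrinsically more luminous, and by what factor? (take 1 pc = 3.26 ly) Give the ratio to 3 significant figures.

Star B is more luminous, by a factor of 26.0.

Star A: d = 5150 ly / 3.26 = 1580 pc
Star A: M = m − 5 log₁₀ d + 5 = 14.43 − 5·3.1986 + 5 = 3.437
Star B: d = 49.8 ly / 3.26 = 15.28 pc
Star B: M = m − 5 log₁₀ d + 5 = 0.82 − 5·1.1840 + 5 = -0.100
ΔM = M_A − M_B = 3.437 − (-0.100) = 3.537; smaller M is more luminous → Star B.
L ratio = 10^(0.4 |ΔM|) = 10^1.415 = 25.99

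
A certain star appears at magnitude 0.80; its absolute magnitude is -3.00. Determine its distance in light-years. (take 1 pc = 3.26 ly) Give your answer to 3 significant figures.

Distance modulus: m − M = 0.80 − (-3.00) = 3.800
m − M = 5 log₁₀ d − 5
log₁₀ d = (m − M)/5 + 1 = 1.7600
d = 10^1.7600 = 57.54 pc
= 187.6 ly

d ≈ 188 ly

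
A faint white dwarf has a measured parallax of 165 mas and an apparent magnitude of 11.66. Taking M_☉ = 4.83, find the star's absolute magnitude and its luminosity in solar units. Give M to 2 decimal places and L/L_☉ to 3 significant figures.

M ≈ 12.75; L/L_☉ ≈ 6.81×10^-4

d = 1/p = 1000/165 mas = 6.061 pc
M = m − 5 log₁₀ d + 5 = 11.66 − 5·0.7825 + 5 = 12.747
M − M_☉ = 12.747 − 4.83 = 7.917
L/L_☉ = 10^(−0.4 × 7.917) = 6.808×10^-4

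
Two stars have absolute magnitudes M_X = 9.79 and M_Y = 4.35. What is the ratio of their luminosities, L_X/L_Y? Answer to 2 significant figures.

L_X/L_Y ≈ 6.7×10^-3

ΔM = M_X − M_Y = 5.44
L_X/L_Y = 10^(−0.4 ΔM) = 10^-2.176 = 6.668×10^-3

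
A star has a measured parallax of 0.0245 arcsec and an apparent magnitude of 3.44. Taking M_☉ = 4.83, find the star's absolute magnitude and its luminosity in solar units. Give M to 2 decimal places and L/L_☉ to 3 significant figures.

M ≈ 0.39; L/L_☉ ≈ 59.9

d = 1/p = 1/0.0245″ = 40.82 pc
M = m − 5 log₁₀ d + 5 = 3.44 − 5·1.6108 + 5 = 0.386
M − M_☉ = 0.386 − 4.83 = -4.444
L/L_☉ = 10^(−0.4 × -4.444) = 59.93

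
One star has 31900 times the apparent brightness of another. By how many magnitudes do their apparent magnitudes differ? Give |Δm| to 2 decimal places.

|Δm| ≈ 11.26

Pogson: Δm = −2.5 log₁₀(ratio) = −2.5 log₁₀(31900) = −2.5 × 4.5038 = -11.259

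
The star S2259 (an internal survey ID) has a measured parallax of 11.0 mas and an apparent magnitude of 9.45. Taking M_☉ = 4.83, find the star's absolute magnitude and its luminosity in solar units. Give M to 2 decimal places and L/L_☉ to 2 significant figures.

d = 1/p = 1000/11.0 mas = 90.91 pc
M = m − 5 log₁₀ d + 5 = 9.45 − 5·1.9586 + 5 = 4.657
M − M_☉ = 4.657 − 4.83 = -0.173
L/L_☉ = 10^(−0.4 × -0.173) = 1.173

M ≈ 4.66; L/L_☉ ≈ 1.2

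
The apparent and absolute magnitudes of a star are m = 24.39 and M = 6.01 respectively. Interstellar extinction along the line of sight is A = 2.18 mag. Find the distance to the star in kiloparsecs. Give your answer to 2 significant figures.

d ≈ 17 kpc

m − M = 5 log₁₀(d/10 pc) + A  ⇒  24.39 − (6.01) − 2.18 = 5 log₁₀(d/10)
16.200 = 5 log₁₀(d/10)
log₁₀ d = (m − M − A)/5 + 1 = 4.2400
d = 10^4.2400 = 17380 pc
= 17.38 kpc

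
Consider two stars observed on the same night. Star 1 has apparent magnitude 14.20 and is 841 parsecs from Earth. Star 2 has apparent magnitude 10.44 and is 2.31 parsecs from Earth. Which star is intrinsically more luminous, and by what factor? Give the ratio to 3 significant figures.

Star 1 is more luminous, by a factor of 4150.

Star 1: M = m − 5 log₁₀ d + 5 = 14.20 − 5·2.9248 + 5 = 4.576
Star 2: M = m − 5 log₁₀ d + 5 = 10.44 − 5·0.3636 + 5 = 13.622
ΔM = M_1 − M_2 = 4.576 − (13.622) = -9.046; smaller M is more luminous → Star 1.
L ratio = 10^(0.4 |ΔM|) = 10^3.618 = 4153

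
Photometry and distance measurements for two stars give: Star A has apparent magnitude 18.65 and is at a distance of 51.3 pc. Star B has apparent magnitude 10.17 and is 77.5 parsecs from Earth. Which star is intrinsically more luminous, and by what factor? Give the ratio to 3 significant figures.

Star B is more luminous, by a factor of 5630.

Star A: M = m − 5 log₁₀ d + 5 = 18.65 − 5·1.7101 + 5 = 15.099
Star B: M = m − 5 log₁₀ d + 5 = 10.17 − 5·1.8893 + 5 = 5.723
ΔM = M_A − M_B = 15.099 − (5.723) = 9.376; smaller M is more luminous → Star B.
L ratio = 10^(0.4 |ΔM|) = 10^3.750 = 5628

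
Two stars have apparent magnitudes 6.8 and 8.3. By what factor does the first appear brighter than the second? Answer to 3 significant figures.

3.98

Magnitude difference = -1.5
Flux ratio = 10^(−0.4 Δm) = 10^(−0.4 × -1.5) = 10^0.600 = 3.981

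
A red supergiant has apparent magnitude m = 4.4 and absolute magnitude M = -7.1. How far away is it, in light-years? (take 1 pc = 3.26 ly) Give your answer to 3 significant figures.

μ = m − M = 11.500
m − M = 5 log₁₀ d − 5
log₁₀ d = (m − M)/5 + 1 = 3.3000
d = 10^3.3000 = 1995 pc
= 6505 ly

d ≈ 6500 ly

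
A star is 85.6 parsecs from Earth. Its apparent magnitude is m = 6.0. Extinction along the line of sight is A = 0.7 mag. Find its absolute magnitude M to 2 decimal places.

M ≈ 0.64

5 log₁₀(d/10 pc) = 5 log₁₀(85.60) − 5 = 4.662
M = m − 5 log₁₀(d/10) − A = 6.0 − 4.662 − 0.7 = 0.638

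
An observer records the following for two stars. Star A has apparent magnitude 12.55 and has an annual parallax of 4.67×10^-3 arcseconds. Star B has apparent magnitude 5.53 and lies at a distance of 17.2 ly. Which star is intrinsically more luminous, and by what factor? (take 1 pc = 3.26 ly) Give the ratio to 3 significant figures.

Star A is more luminous, by a factor of 2.56.

Star A: d = 1/p = 1/4.67×10^-3″ = 214.1 pc
Star A: M = m − 5 log₁₀ d + 5 = 12.55 − 5·2.3307 + 5 = 5.897
Star B: d = 17.2 ly / 3.26 = 5.276 pc
Star B: M = m − 5 log₁₀ d + 5 = 5.53 − 5·0.7223 + 5 = 6.918
ΔM = M_A − M_B = 5.897 − (6.918) = -1.022; smaller M is more luminous → Star A.
L ratio = 10^(0.4 |ΔM|) = 10^0.409 = 2.563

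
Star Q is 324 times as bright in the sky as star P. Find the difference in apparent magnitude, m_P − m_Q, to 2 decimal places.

Pogson: Δm = −2.5 log₁₀(ratio) = −2.5 log₁₀(324) = −2.5 × 2.5105 = -6.276
Star Q is brighter so has the smaller magnitude: m_P − m_Q is positive.

m_P − m_Q ≈ 6.28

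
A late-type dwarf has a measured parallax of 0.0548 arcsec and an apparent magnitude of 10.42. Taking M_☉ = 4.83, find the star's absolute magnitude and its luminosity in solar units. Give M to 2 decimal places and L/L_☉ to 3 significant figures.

d = 1/p = 1/0.0548″ = 18.25 pc
M = m − 5 log₁₀ d + 5 = 10.42 − 5·1.2612 + 5 = 9.114
M − M_☉ = 9.114 − 4.83 = 4.284
L/L_☉ = 10^(−0.4 × 4.284) = 0.01934

M ≈ 9.11; L/L_☉ ≈ 0.0193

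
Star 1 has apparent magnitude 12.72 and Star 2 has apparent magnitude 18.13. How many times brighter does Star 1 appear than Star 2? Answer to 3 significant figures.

Magnitude difference = -5.41
Flux ratio = 10^(−0.4 Δm) = 10^(−0.4 × -5.41) = 10^2.164 = 145.9

146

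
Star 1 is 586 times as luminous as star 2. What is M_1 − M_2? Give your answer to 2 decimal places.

M_1 − M_2 ≈ -6.92

Pogson: ΔM = −2.5 log₁₀(ratio) = −2.5 log₁₀(586) = −2.5 × 2.7679 = -6.920
Star 1 is brighter, so it has the smaller magnitude: the difference is negative.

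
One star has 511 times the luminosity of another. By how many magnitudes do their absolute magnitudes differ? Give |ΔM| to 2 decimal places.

|ΔM| ≈ 6.77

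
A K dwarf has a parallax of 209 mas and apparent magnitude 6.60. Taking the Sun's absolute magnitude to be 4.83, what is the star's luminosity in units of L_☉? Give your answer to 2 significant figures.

L/L_☉ ≈ 0.045

d = 1/p = 1000/209 mas = 4.785 pc
M = m − 5 log₁₀ d + 5 = 6.60 − 5·0.6799 + 5 = 8.201
M − M_☉ = 8.201 − 4.83 = 3.371
L/L_☉ = 10^(−0.4 × 3.371) = 0.04484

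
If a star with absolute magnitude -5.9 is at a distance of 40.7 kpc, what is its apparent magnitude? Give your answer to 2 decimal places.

d = 40.7 kpc = 40700 pc
m = M + 5 log₁₀ d − 5 = -5.9 + 5·4.6096 − 5 = 12.148

m ≈ 12.15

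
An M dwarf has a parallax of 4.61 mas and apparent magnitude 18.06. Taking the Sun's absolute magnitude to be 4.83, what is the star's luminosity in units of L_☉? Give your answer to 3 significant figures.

d = 1/p = 1000/4.61 mas = 216.9 pc
M = m − 5 log₁₀ d + 5 = 18.06 − 5·2.3363 + 5 = 11.379
M − M_☉ = 11.379 − 4.83 = 6.549
L/L_☉ = 10^(−0.4 × 6.549) = 2.402×10^-3

L/L_☉ ≈ 2.40×10^-3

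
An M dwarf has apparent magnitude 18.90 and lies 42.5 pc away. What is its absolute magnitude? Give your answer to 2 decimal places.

5 log₁₀(d/10 pc) = 5 log₁₀(42.50) − 5 = 3.142
M = m − 5 log₁₀(d/10) = 18.90 − 3.142 = 15.758

M ≈ 15.76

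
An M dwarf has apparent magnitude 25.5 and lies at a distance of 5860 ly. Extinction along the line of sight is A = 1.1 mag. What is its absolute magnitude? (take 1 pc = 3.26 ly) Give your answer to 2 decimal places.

d = 5860 ly / 3.26 = 1798 pc
5 log₁₀(d/10 pc) = 5 log₁₀(1798) − 5 = 11.273
M = m − 5 log₁₀(d/10) − A = 25.5 − 11.273 − 1.1 = 13.127

M ≈ 13.13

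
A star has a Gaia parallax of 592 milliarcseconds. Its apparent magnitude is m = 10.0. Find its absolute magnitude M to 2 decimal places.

M ≈ 13.86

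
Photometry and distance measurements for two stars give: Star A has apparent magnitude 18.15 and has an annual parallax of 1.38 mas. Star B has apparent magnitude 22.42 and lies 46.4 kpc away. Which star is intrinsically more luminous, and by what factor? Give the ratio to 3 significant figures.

Star B is more luminous, by a factor of 80.3.

Star A: p = 1.38 mas = 1.38×10^-3″ → d = 1/p = 724.6 pc
Star A: M = m − 5 log₁₀ d + 5 = 18.15 − 5·2.8601 + 5 = 8.849
Star B: d = 46.4 kpc = 46400 pc
Star B: M = m − 5 log₁₀ d + 5 = 22.42 − 5·4.6665 + 5 = 4.087
ΔM = M_A − M_B = 8.849 − (4.087) = 4.762; smaller M is more luminous → Star B.
L ratio = 10^(0.4 |ΔM|) = 10^1.905 = 80.31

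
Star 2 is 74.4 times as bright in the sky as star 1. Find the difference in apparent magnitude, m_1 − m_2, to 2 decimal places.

Pogson: Δm = −2.5 log₁₀(ratio) = −2.5 log₁₀(74.4) = −2.5 × 1.8716 = -4.679
Star 2 is brighter so has the smaller magnitude: m_1 − m_2 is positive.

m_1 − m_2 ≈ 4.68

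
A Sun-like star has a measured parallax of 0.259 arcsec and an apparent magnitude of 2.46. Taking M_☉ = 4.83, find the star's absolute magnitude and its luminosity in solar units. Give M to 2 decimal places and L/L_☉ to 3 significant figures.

d = 1/p = 1/0.259″ = 3.861 pc
M = m − 5 log₁₀ d + 5 = 2.46 − 5·0.5867 + 5 = 4.526
M − M_☉ = 4.526 − 4.83 = -0.304
L/L_☉ = 10^(−0.4 × -0.304) = 1.323

M ≈ 4.53; L/L_☉ ≈ 1.32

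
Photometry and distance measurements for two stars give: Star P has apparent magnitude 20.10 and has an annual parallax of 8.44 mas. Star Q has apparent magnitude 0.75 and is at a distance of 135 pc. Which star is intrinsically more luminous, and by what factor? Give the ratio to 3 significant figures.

Star P: p = 8.44 mas = 8.44×10^-3″ → d = 1/p = 118.5 pc
Star P: M = m − 5 log₁₀ d + 5 = 20.10 − 5·2.0737 + 5 = 14.732
Star Q: M = m − 5 log₁₀ d + 5 = 0.75 − 5·2.1303 + 5 = -4.902
ΔM = M_P − M_Q = 14.732 − (-4.902) = 19.633; smaller M is more luminous → Star Q.
L ratio = 10^(0.4 |ΔM|) = 10^7.853 = 7.134×10^7

Star Q is more luminous, by a factor of 7.13×10^7.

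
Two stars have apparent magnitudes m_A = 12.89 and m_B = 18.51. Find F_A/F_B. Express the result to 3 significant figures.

Δm = 12.89 − (18.51) = -5.62
Flux ratio = 10^(−0.4 Δm) = 10^(−0.4 × -5.62) = 10^2.248 = 177.0

F_A/F_B ≈ 177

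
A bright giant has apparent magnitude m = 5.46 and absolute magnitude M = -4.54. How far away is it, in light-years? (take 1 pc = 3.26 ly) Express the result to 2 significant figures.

Distance modulus: m − M = 5.46 − (-4.54) = 10.000
m − M = 5 log₁₀ d − 5
log₁₀ d = (m − M)/5 + 1 = 3.0000
d = 10^3.0000 = 1000 pc
= 3260 ly

d ≈ 3300 ly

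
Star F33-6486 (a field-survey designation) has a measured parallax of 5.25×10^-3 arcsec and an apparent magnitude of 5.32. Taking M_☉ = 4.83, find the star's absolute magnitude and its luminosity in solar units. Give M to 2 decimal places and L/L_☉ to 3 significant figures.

d = 1/p = 1/5.25×10^-3″ = 190.5 pc
M = m − 5 log₁₀ d + 5 = 5.32 − 5·2.2798 + 5 = -1.079
M − M_☉ = -1.079 − 4.83 = -5.909
L/L_☉ = 10^(−0.4 × -5.909) = 231.0

M ≈ -1.08; L/L_☉ ≈ 231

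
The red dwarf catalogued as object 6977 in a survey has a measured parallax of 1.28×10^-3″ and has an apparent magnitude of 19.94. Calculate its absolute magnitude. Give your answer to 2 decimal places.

M ≈ 10.48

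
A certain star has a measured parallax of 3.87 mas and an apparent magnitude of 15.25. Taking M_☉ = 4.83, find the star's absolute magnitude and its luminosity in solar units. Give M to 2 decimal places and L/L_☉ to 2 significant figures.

M ≈ 8.19; L/L_☉ ≈ 0.045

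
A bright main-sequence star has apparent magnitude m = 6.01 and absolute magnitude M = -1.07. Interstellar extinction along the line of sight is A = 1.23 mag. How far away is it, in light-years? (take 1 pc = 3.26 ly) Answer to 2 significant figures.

d ≈ 480 ly

m − M = 5 log₁₀(d/10 pc) + A  ⇒  6.01 − (-1.07) − 1.23 = 5 log₁₀(d/10)
5.850 = 5 log₁₀(d/10)
log₁₀ d = (m − M − A)/5 + 1 = 2.1700
d = 10^2.1700 = 147.9 pc
= 482.2 ly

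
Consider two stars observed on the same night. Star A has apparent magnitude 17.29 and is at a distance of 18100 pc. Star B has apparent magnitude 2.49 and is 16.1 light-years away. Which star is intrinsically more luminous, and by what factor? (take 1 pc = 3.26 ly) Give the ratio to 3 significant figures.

Star A: M = m − 5 log₁₀ d + 5 = 17.29 − 5·4.2577 + 5 = 1.002
Star B: d = 16.1 ly / 3.26 = 4.939 pc
Star B: M = m − 5 log₁₀ d + 5 = 2.49 − 5·0.6936 + 5 = 4.022
ΔM = M_A − M_B = 1.002 − (4.022) = -3.020; smaller M is more luminous → Star A.
L ratio = 10^(0.4 |ΔM|) = 10^1.208 = 16.15

Star A is more luminous, by a factor of 16.1.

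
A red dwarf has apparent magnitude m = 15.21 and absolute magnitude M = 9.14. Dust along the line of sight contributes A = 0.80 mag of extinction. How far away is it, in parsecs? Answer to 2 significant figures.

d ≈ 110 pc

m − M = 5 log₁₀(d/10 pc) + A  ⇒  15.21 − (9.14) − 0.80 = 5 log₁₀(d/10)
5.270 = 5 log₁₀(d/10)
log₁₀ d = (m − M − A)/5 + 1 = 2.0540
d = 10^2.0540 = 113.2 pc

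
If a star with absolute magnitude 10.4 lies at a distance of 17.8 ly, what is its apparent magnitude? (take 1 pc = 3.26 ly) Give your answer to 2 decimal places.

m ≈ 9.09

d = 17.8 ly / 3.26 = 5.460 pc
m = M + 5 log₁₀ d − 5 = 10.4 + 5·0.7372 − 5 = 9.086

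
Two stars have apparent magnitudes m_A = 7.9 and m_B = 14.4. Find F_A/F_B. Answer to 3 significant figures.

F_A/F_B ≈ 398

Magnitude difference = -6.5
Flux ratio = 10^(−0.4 Δm) = 10^(−0.4 × -6.5) = 10^2.600 = 398.1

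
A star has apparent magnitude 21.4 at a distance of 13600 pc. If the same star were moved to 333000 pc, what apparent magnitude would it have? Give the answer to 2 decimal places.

Flux ∝ 1/d², so Δm = 5 log₁₀(d₂/d₁) = 5 log₁₀(333000/13600) = 6.945
m₂ = m₁ + Δm = 21.4 + (6.945) = 28.345

m ≈ 28.34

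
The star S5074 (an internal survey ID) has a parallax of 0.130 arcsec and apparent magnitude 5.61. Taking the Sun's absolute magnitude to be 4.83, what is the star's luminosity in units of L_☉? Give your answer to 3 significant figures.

L/L_☉ ≈ 0.288

d = 1/p = 1/0.130″ = 7.692 pc
M = m − 5 log₁₀ d + 5 = 5.61 − 5·0.8861 + 5 = 6.180
M − M_☉ = 6.180 − 4.83 = 1.350
L/L_☉ = 10^(−0.4 × 1.350) = 0.2885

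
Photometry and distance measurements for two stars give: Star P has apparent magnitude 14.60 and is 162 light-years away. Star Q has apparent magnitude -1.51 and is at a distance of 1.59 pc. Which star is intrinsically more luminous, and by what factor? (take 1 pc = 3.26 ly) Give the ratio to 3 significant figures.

Star P: d = 162 ly / 3.26 = 49.69 pc
Star P: M = m − 5 log₁₀ d + 5 = 14.60 − 5·1.6963 + 5 = 11.119
Star Q: M = m − 5 log₁₀ d + 5 = -1.51 − 5·0.2014 + 5 = 2.483
ΔM = M_P − M_Q = 11.119 − (2.483) = 8.635; smaller M is more luminous → Star Q.
L ratio = 10^(0.4 |ΔM|) = 10^3.454 = 2846

Star Q is more luminous, by a factor of 2850.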